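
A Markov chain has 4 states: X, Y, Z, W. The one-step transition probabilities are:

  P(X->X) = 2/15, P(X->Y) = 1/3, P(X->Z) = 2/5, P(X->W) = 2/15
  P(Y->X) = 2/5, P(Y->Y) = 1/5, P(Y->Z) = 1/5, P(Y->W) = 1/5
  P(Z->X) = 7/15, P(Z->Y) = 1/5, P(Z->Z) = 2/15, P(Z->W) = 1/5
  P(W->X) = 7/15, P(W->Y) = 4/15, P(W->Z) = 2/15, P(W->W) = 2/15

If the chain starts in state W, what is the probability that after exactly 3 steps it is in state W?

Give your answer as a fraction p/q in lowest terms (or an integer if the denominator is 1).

Computing P^3 by repeated multiplication:
P^1 =
  X: [2/15, 1/3, 2/5, 2/15]
  Y: [2/5, 1/5, 1/5, 1/5]
  Z: [7/15, 1/5, 2/15, 1/5]
  W: [7/15, 4/15, 2/15, 2/15]
P^2 =
  X: [2/5, 17/75, 43/225, 41/225]
  Y: [8/25, 4/15, 19/75, 4/25]
  Z: [67/225, 62/225, 61/225, 7/45]
  W: [22/75, 61/225, 62/225, 4/25]
P^3 =
  X: [358/1125, 896/3375, 287/1125, 544/3375]
  Y: [77/225, 19/75, 266/1125, 21/125]
  Z: [1178/3375, 844/3375, 52/225, 191/1125]
  W: [1184/3375, 281/1125, 31/135, 191/1125]

(P^3)[W -> W] = 191/1125

Answer: 191/1125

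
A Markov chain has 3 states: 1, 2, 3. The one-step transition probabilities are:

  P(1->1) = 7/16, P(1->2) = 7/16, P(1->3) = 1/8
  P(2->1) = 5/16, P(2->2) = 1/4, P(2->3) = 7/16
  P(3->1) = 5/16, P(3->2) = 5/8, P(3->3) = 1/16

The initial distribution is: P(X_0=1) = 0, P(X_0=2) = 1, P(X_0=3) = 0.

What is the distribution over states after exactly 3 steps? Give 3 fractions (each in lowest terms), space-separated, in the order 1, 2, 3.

Answer: 365/1024 391/1024 67/256

Derivation:
Propagating the distribution step by step (d_{t+1} = d_t * P):
d_0 = (1=0, 2=1, 3=0)
  d_1[1] = 0*7/16 + 1*5/16 + 0*5/16 = 5/16
  d_1[2] = 0*7/16 + 1*1/4 + 0*5/8 = 1/4
  d_1[3] = 0*1/8 + 1*7/16 + 0*1/16 = 7/16
d_1 = (1=5/16, 2=1/4, 3=7/16)
  d_2[1] = 5/16*7/16 + 1/4*5/16 + 7/16*5/16 = 45/128
  d_2[2] = 5/16*7/16 + 1/4*1/4 + 7/16*5/8 = 121/256
  d_2[3] = 5/16*1/8 + 1/4*7/16 + 7/16*1/16 = 45/256
d_2 = (1=45/128, 2=121/256, 3=45/256)
  d_3[1] = 45/128*7/16 + 121/256*5/16 + 45/256*5/16 = 365/1024
  d_3[2] = 45/128*7/16 + 121/256*1/4 + 45/256*5/8 = 391/1024
  d_3[3] = 45/128*1/8 + 121/256*7/16 + 45/256*1/16 = 67/256
d_3 = (1=365/1024, 2=391/1024, 3=67/256)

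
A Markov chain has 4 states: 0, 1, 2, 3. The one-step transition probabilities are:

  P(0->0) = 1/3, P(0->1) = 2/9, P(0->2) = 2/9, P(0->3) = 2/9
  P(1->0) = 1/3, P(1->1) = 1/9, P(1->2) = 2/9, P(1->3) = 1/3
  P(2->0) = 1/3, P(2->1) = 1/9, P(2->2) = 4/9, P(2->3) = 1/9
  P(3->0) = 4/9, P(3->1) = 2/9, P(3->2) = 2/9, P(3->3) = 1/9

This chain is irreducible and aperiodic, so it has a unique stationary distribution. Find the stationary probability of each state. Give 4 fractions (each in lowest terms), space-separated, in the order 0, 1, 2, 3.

Answer: 62/175 6/35 2/7 33/175

Derivation:
The stationary distribution satisfies pi = pi * P, i.e.:
  pi_0 = 1/3*pi_0 + 1/3*pi_1 + 1/3*pi_2 + 4/9*pi_3
  pi_1 = 2/9*pi_0 + 1/9*pi_1 + 1/9*pi_2 + 2/9*pi_3
  pi_2 = 2/9*pi_0 + 2/9*pi_1 + 4/9*pi_2 + 2/9*pi_3
  pi_3 = 2/9*pi_0 + 1/3*pi_1 + 1/9*pi_2 + 1/9*pi_3
with normalization: pi_0 + pi_1 + pi_2 + pi_3 = 1.

Using the first 3 balance equations plus normalization, the linear system A*pi = b is:
  [-2/3, 1/3, 1/3, 4/9] . pi = 0
  [2/9, -8/9, 1/9, 2/9] . pi = 0
  [2/9, 2/9, -5/9, 2/9] . pi = 0
  [1, 1, 1, 1] . pi = 1

Solving yields:
  pi_0 = 62/175
  pi_1 = 6/35
  pi_2 = 2/7
  pi_3 = 33/175

Verification (pi * P):
  62/175*1/3 + 6/35*1/3 + 2/7*1/3 + 33/175*4/9 = 62/175 = pi_0  (ok)
  62/175*2/9 + 6/35*1/9 + 2/7*1/9 + 33/175*2/9 = 6/35 = pi_1  (ok)
  62/175*2/9 + 6/35*2/9 + 2/7*4/9 + 33/175*2/9 = 2/7 = pi_2  (ok)
  62/175*2/9 + 6/35*1/3 + 2/7*1/9 + 33/175*1/9 = 33/175 = pi_3  (ok)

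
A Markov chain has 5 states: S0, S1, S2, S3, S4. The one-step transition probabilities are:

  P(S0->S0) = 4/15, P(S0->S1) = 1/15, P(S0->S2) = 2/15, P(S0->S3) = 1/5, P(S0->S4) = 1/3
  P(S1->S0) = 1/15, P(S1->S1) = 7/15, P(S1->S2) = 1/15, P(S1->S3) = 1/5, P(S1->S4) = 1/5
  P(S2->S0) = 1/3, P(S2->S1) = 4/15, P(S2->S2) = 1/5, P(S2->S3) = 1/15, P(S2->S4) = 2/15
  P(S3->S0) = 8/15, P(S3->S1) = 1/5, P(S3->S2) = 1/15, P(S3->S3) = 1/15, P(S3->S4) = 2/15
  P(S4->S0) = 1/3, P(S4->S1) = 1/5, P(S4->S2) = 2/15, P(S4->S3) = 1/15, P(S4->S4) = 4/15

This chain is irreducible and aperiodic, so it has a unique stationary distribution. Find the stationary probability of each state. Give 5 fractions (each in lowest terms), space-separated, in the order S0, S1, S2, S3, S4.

Answer: 4864/17391 4043/17391 676/5797 2347/17391 4109/17391

Derivation:
The stationary distribution satisfies pi = pi * P, i.e.:
  pi_S0 = 4/15*pi_S0 + 1/15*pi_S1 + 1/3*pi_S2 + 8/15*pi_S3 + 1/3*pi_S4
  pi_S1 = 1/15*pi_S0 + 7/15*pi_S1 + 4/15*pi_S2 + 1/5*pi_S3 + 1/5*pi_S4
  pi_S2 = 2/15*pi_S0 + 1/15*pi_S1 + 1/5*pi_S2 + 1/15*pi_S3 + 2/15*pi_S4
  pi_S3 = 1/5*pi_S0 + 1/5*pi_S1 + 1/15*pi_S2 + 1/15*pi_S3 + 1/15*pi_S4
  pi_S4 = 1/3*pi_S0 + 1/5*pi_S1 + 2/15*pi_S2 + 2/15*pi_S3 + 4/15*pi_S4
with normalization: pi_S0 + pi_S1 + pi_S2 + pi_S3 + pi_S4 = 1.

Using the first 4 balance equations plus normalization, the linear system A*pi = b is:
  [-11/15, 1/15, 1/3, 8/15, 1/3] . pi = 0
  [1/15, -8/15, 4/15, 1/5, 1/5] . pi = 0
  [2/15, 1/15, -4/5, 1/15, 2/15] . pi = 0
  [1/5, 1/5, 1/15, -14/15, 1/15] . pi = 0
  [1, 1, 1, 1, 1] . pi = 1

Solving yields:
  pi_S0 = 4864/17391
  pi_S1 = 4043/17391
  pi_S2 = 676/5797
  pi_S3 = 2347/17391
  pi_S4 = 4109/17391

Verification (pi * P):
  4864/17391*4/15 + 4043/17391*1/15 + 676/5797*1/3 + 2347/17391*8/15 + 4109/17391*1/3 = 4864/17391 = pi_S0  (ok)
  4864/17391*1/15 + 4043/17391*7/15 + 676/5797*4/15 + 2347/17391*1/5 + 4109/17391*1/5 = 4043/17391 = pi_S1  (ok)
  4864/17391*2/15 + 4043/17391*1/15 + 676/5797*1/5 + 2347/17391*1/15 + 4109/17391*2/15 = 676/5797 = pi_S2  (ok)
  4864/17391*1/5 + 4043/17391*1/5 + 676/5797*1/15 + 2347/17391*1/15 + 4109/17391*1/15 = 2347/17391 = pi_S3  (ok)
  4864/17391*1/3 + 4043/17391*1/5 + 676/5797*2/15 + 2347/17391*2/15 + 4109/17391*4/15 = 4109/17391 = pi_S4  (ok)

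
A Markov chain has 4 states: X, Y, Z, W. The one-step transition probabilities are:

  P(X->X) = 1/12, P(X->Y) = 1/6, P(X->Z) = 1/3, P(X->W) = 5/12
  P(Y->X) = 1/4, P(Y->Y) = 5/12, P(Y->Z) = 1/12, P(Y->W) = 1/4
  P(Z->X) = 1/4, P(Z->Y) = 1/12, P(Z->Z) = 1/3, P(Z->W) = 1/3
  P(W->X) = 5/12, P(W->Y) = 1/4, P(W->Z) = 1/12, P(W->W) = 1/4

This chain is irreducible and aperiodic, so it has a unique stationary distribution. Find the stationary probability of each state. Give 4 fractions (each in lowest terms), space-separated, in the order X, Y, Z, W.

The stationary distribution satisfies pi = pi * P, i.e.:
  pi_X = 1/12*pi_X + 1/4*pi_Y + 1/4*pi_Z + 5/12*pi_W
  pi_Y = 1/6*pi_X + 5/12*pi_Y + 1/12*pi_Z + 1/4*pi_W
  pi_Z = 1/3*pi_X + 1/12*pi_Y + 1/3*pi_Z + 1/12*pi_W
  pi_W = 5/12*pi_X + 1/4*pi_Y + 1/3*pi_Z + 1/4*pi_W
with normalization: pi_X + pi_Y + pi_Z + pi_W = 1.

Using the first 3 balance equations plus normalization, the linear system A*pi = b is:
  [-11/12, 1/4, 1/4, 5/12] . pi = 0
  [1/6, -7/12, 1/12, 1/4] . pi = 0
  [1/3, 1/12, -2/3, 1/12] . pi = 0
  [1, 1, 1, 1] . pi = 1

Solving yields:
  pi_X = 38/147
  pi_Y = 23/98
  pi_Z = 29/147
  pi_W = 13/42

Verification (pi * P):
  38/147*1/12 + 23/98*1/4 + 29/147*1/4 + 13/42*5/12 = 38/147 = pi_X  (ok)
  38/147*1/6 + 23/98*5/12 + 29/147*1/12 + 13/42*1/4 = 23/98 = pi_Y  (ok)
  38/147*1/3 + 23/98*1/12 + 29/147*1/3 + 13/42*1/12 = 29/147 = pi_Z  (ok)
  38/147*5/12 + 23/98*1/4 + 29/147*1/3 + 13/42*1/4 = 13/42 = pi_W  (ok)

Answer: 38/147 23/98 29/147 13/42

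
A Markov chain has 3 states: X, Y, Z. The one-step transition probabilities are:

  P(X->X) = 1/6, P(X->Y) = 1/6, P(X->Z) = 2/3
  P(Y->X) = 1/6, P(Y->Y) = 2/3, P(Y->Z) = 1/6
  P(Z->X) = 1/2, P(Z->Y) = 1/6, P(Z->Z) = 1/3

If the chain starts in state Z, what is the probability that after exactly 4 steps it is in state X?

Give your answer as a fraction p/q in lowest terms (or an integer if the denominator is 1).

Computing P^4 by repeated multiplication:
P^1 =
  X: [1/6, 1/6, 2/3]
  Y: [1/6, 2/3, 1/6]
  Z: [1/2, 1/6, 1/3]
P^2 =
  X: [7/18, 1/4, 13/36]
  Y: [2/9, 1/2, 5/18]
  Z: [5/18, 1/4, 17/36]
P^3 =
  X: [31/108, 7/24, 91/216]
  Y: [7/27, 5/12, 35/108]
  Z: [35/108, 7/24, 83/216]
P^4 =
  X: [199/648, 5/16, 493/1296]
  Y: [89/324, 3/8, 227/648]
  Z: [191/648, 5/16, 509/1296]

(P^4)[Z -> X] = 191/648

Answer: 191/648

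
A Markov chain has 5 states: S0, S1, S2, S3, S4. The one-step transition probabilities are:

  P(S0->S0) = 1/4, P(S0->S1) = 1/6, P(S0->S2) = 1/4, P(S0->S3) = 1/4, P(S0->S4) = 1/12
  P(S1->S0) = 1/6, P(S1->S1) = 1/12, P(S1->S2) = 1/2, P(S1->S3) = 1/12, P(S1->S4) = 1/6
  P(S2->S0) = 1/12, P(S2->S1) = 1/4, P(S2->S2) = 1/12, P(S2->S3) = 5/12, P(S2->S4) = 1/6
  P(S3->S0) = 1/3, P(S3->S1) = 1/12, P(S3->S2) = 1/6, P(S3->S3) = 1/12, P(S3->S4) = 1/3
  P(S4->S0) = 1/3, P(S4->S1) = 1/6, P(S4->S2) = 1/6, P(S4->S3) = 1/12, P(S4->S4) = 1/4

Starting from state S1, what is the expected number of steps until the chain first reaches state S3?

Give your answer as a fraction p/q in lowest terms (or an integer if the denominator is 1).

Let h_i = expected steps to first reach S3 from state i.
Boundary: h_S3 = 0.
First-step equations for the other states:
  h_S0 = 1 + 1/4*h_S0 + 1/6*h_S1 + 1/4*h_S2 + 1/4*h_S3 + 1/12*h_S4
  h_S1 = 1 + 1/6*h_S0 + 1/12*h_S1 + 1/2*h_S2 + 1/12*h_S3 + 1/6*h_S4
  h_S2 = 1 + 1/12*h_S0 + 1/4*h_S1 + 1/12*h_S2 + 5/12*h_S3 + 1/6*h_S4
  h_S4 = 1 + 1/3*h_S0 + 1/6*h_S1 + 1/6*h_S2 + 1/12*h_S3 + 1/4*h_S4

Substituting h_S3 = 0 and rearranging gives the linear system (I - Q) h = 1:
  [3/4, -1/6, -1/4, -1/12] . (h_S0, h_S1, h_S2, h_S4) = 1
  [-1/6, 11/12, -1/2, -1/6] . (h_S0, h_S1, h_S2, h_S4) = 1
  [-1/12, -1/4, 11/12, -1/6] . (h_S0, h_S1, h_S2, h_S4) = 1
  [-1/3, -1/6, -1/6, 3/4] . (h_S0, h_S1, h_S2, h_S4) = 1

Solving yields:
  h_S0 = 10824/2575
  h_S1 = 12372/2575
  h_S2 = 9552/2575
  h_S4 = 13116/2575

Starting state is S1, so the expected hitting time is h_S1 = 12372/2575.

Answer: 12372/2575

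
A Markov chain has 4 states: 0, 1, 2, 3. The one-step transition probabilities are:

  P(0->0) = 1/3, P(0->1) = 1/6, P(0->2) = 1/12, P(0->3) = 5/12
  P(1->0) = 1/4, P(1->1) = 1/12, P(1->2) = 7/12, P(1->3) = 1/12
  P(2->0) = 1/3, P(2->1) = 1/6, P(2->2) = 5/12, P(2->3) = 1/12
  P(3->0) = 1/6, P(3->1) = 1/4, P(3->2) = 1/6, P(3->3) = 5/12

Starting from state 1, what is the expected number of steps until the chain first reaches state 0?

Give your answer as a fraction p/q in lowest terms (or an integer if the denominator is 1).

Let h_i = expected steps to first reach 0 from state i.
Boundary: h_0 = 0.
First-step equations for the other states:
  h_1 = 1 + 1/4*h_0 + 1/12*h_1 + 7/12*h_2 + 1/12*h_3
  h_2 = 1 + 1/3*h_0 + 1/6*h_1 + 5/12*h_2 + 1/12*h_3
  h_3 = 1 + 1/6*h_0 + 1/4*h_1 + 1/6*h_2 + 5/12*h_3

Substituting h_0 = 0 and rearranging gives the linear system (I - Q) h = 1:
  [11/12, -7/12, -1/12] . (h_1, h_2, h_3) = 1
  [-1/6, 7/12, -1/12] . (h_1, h_2, h_3) = 1
  [-1/4, -1/6, 7/12] . (h_1, h_2, h_3) = 1

Solving yields:
  h_1 = 1344/373
  h_2 = 1248/373
  h_3 = 1572/373

Starting state is 1, so the expected hitting time is h_1 = 1344/373.

Answer: 1344/373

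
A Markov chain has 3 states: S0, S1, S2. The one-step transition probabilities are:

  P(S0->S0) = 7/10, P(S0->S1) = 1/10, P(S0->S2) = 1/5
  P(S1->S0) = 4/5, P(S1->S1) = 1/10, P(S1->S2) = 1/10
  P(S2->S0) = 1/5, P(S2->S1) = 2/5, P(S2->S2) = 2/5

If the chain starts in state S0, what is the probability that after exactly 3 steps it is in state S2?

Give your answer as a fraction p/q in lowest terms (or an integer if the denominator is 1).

Answer: 23/100

Derivation:
Computing P^3 by repeated multiplication:
P^1 =
  S0: [7/10, 1/10, 1/5]
  S1: [4/5, 1/10, 1/10]
  S2: [1/5, 2/5, 2/5]
P^2 =
  S0: [61/100, 4/25, 23/100]
  S1: [33/50, 13/100, 21/100]
  S2: [27/50, 11/50, 6/25]
P^3 =
  S0: [601/1000, 169/1000, 23/100]
  S1: [76/125, 163/1000, 229/1000]
  S2: [301/500, 43/250, 113/500]

(P^3)[S0 -> S2] = 23/100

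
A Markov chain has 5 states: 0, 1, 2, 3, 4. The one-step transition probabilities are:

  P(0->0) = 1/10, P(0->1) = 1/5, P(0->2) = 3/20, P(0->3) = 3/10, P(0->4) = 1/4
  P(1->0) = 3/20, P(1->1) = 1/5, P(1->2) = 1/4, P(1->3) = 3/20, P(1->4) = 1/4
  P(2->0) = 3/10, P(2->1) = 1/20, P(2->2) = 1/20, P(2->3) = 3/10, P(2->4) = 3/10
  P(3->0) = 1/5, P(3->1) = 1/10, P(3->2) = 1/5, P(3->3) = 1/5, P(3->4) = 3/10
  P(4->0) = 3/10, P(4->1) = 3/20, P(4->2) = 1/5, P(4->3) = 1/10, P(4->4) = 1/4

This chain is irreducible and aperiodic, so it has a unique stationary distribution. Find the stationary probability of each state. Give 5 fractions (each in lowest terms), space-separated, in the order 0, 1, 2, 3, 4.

The stationary distribution satisfies pi = pi * P, i.e.:
  pi_0 = 1/10*pi_0 + 3/20*pi_1 + 3/10*pi_2 + 1/5*pi_3 + 3/10*pi_4
  pi_1 = 1/5*pi_0 + 1/5*pi_1 + 1/20*pi_2 + 1/10*pi_3 + 3/20*pi_4
  pi_2 = 3/20*pi_0 + 1/4*pi_1 + 1/20*pi_2 + 1/5*pi_3 + 1/5*pi_4
  pi_3 = 3/10*pi_0 + 3/20*pi_1 + 3/10*pi_2 + 1/5*pi_3 + 1/10*pi_4
  pi_4 = 1/4*pi_0 + 1/4*pi_1 + 3/10*pi_2 + 3/10*pi_3 + 1/4*pi_4
with normalization: pi_0 + pi_1 + pi_2 + pi_3 + pi_4 = 1.

Using the first 4 balance equations plus normalization, the linear system A*pi = b is:
  [-9/10, 3/20, 3/10, 1/5, 3/10] . pi = 0
  [1/5, -4/5, 1/20, 1/10, 3/20] . pi = 0
  [3/20, 1/4, -19/20, 1/5, 1/5] . pi = 0
  [3/10, 3/20, 3/10, -4/5, 1/10] . pi = 0
  [1, 1, 1, 1, 1] . pi = 1

Solving yields:
  pi_0 = 10489/48700
  pi_1 = 3421/24350
  pi_2 = 8311/48700
  pi_3 = 9969/48700
  pi_4 = 13089/48700

Verification (pi * P):
  10489/48700*1/10 + 3421/24350*3/20 + 8311/48700*3/10 + 9969/48700*1/5 + 13089/48700*3/10 = 10489/48700 = pi_0  (ok)
  10489/48700*1/5 + 3421/24350*1/5 + 8311/48700*1/20 + 9969/48700*1/10 + 13089/48700*3/20 = 3421/24350 = pi_1  (ok)
  10489/48700*3/20 + 3421/24350*1/4 + 8311/48700*1/20 + 9969/48700*1/5 + 13089/48700*1/5 = 8311/48700 = pi_2  (ok)
  10489/48700*3/10 + 3421/24350*3/20 + 8311/48700*3/10 + 9969/48700*1/5 + 13089/48700*1/10 = 9969/48700 = pi_3  (ok)
  10489/48700*1/4 + 3421/24350*1/4 + 8311/48700*3/10 + 9969/48700*3/10 + 13089/48700*1/4 = 13089/48700 = pi_4  (ok)

Answer: 10489/48700 3421/24350 8311/48700 9969/48700 13089/48700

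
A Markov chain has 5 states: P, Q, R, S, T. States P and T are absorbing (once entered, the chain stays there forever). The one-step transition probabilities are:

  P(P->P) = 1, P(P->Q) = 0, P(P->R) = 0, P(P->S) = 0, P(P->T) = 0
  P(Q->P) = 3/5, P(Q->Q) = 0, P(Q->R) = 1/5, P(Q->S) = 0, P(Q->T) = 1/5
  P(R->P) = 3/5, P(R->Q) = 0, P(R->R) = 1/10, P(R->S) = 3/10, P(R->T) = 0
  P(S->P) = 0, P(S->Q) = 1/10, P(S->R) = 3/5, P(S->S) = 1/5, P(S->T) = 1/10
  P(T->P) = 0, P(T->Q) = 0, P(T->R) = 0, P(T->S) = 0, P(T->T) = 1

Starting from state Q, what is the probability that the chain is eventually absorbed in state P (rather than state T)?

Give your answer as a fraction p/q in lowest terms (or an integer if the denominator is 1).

Let a_i = P(absorbed in P | start in state i).
Boundary conditions: a_P = 1, a_T = 0.
For each transient state i, a_i = sum_j P(i->j) * a_j:
  a_Q = 3/5*a_P + 0*a_Q + 1/5*a_R + 0*a_S + 1/5*a_T
  a_R = 3/5*a_P + 0*a_Q + 1/10*a_R + 3/10*a_S + 0*a_T
  a_S = 0*a_P + 1/10*a_Q + 3/5*a_R + 1/5*a_S + 1/10*a_T

Substituting a_P = 1 and a_T = 0, rearrange to (I - Q) a = r where r[i] = P(i -> P):
  [1, -1/5, 0] . (a_Q, a_R, a_S) = 3/5
  [0, 9/10, -3/10] . (a_Q, a_R, a_S) = 3/5
  [-1/10, -3/5, 4/5] . (a_Q, a_R, a_S) = 0

Solving yields:
  a_Q = 70/89
  a_R = 83/89
  a_S = 71/89

Starting state is Q, so the absorption probability is a_Q = 70/89.

Answer: 70/89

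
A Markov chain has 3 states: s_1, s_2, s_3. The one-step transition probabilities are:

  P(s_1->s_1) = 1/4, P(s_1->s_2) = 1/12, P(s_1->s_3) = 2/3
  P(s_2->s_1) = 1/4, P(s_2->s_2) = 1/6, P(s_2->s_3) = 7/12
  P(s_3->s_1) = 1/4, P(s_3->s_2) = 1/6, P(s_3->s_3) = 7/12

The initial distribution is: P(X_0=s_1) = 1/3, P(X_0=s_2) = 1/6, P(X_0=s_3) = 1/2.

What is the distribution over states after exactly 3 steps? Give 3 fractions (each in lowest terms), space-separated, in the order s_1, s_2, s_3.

Answer: 1/4 7/48 29/48

Derivation:
Propagating the distribution step by step (d_{t+1} = d_t * P):
d_0 = (s_1=1/3, s_2=1/6, s_3=1/2)
  d_1[s_1] = 1/3*1/4 + 1/6*1/4 + 1/2*1/4 = 1/4
  d_1[s_2] = 1/3*1/12 + 1/6*1/6 + 1/2*1/6 = 5/36
  d_1[s_3] = 1/3*2/3 + 1/6*7/12 + 1/2*7/12 = 11/18
d_1 = (s_1=1/4, s_2=5/36, s_3=11/18)
  d_2[s_1] = 1/4*1/4 + 5/36*1/4 + 11/18*1/4 = 1/4
  d_2[s_2] = 1/4*1/12 + 5/36*1/6 + 11/18*1/6 = 7/48
  d_2[s_3] = 1/4*2/3 + 5/36*7/12 + 11/18*7/12 = 29/48
d_2 = (s_1=1/4, s_2=7/48, s_3=29/48)
  d_3[s_1] = 1/4*1/4 + 7/48*1/4 + 29/48*1/4 = 1/4
  d_3[s_2] = 1/4*1/12 + 7/48*1/6 + 29/48*1/6 = 7/48
  d_3[s_3] = 1/4*2/3 + 7/48*7/12 + 29/48*7/12 = 29/48
d_3 = (s_1=1/4, s_2=7/48, s_3=29/48)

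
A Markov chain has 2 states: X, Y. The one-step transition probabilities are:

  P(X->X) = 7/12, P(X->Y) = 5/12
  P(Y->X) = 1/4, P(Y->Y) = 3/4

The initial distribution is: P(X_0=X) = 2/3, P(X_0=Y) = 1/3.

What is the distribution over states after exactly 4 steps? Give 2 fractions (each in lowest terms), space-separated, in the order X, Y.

Answer: 92/243 151/243

Derivation:
Propagating the distribution step by step (d_{t+1} = d_t * P):
d_0 = (X=2/3, Y=1/3)
  d_1[X] = 2/3*7/12 + 1/3*1/4 = 17/36
  d_1[Y] = 2/3*5/12 + 1/3*3/4 = 19/36
d_1 = (X=17/36, Y=19/36)
  d_2[X] = 17/36*7/12 + 19/36*1/4 = 11/27
  d_2[Y] = 17/36*5/12 + 19/36*3/4 = 16/27
d_2 = (X=11/27, Y=16/27)
  d_3[X] = 11/27*7/12 + 16/27*1/4 = 125/324
  d_3[Y] = 11/27*5/12 + 16/27*3/4 = 199/324
d_3 = (X=125/324, Y=199/324)
  d_4[X] = 125/324*7/12 + 199/324*1/4 = 92/243
  d_4[Y] = 125/324*5/12 + 199/324*3/4 = 151/243
d_4 = (X=92/243, Y=151/243)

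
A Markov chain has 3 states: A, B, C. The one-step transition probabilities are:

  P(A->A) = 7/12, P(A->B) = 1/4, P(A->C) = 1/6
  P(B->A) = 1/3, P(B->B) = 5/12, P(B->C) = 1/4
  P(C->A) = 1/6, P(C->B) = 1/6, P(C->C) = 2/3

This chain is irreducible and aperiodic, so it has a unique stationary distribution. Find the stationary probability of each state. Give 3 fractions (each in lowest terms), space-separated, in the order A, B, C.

Answer: 22/61 16/61 23/61

Derivation:
The stationary distribution satisfies pi = pi * P, i.e.:
  pi_A = 7/12*pi_A + 1/3*pi_B + 1/6*pi_C
  pi_B = 1/4*pi_A + 5/12*pi_B + 1/6*pi_C
  pi_C = 1/6*pi_A + 1/4*pi_B + 2/3*pi_C
with normalization: pi_A + pi_B + pi_C = 1.

Using the first 2 balance equations plus normalization, the linear system A*pi = b is:
  [-5/12, 1/3, 1/6] . pi = 0
  [1/4, -7/12, 1/6] . pi = 0
  [1, 1, 1] . pi = 1

Solving yields:
  pi_A = 22/61
  pi_B = 16/61
  pi_C = 23/61

Verification (pi * P):
  22/61*7/12 + 16/61*1/3 + 23/61*1/6 = 22/61 = pi_A  (ok)
  22/61*1/4 + 16/61*5/12 + 23/61*1/6 = 16/61 = pi_B  (ok)
  22/61*1/6 + 16/61*1/4 + 23/61*2/3 = 23/61 = pi_C  (ok)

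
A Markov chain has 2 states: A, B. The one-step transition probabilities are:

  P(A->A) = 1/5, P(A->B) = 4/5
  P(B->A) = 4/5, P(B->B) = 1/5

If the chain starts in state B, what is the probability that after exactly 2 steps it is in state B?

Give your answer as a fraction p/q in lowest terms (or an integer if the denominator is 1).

Answer: 17/25

Derivation:
Computing P^2 by repeated multiplication:
P^1 =
  A: [1/5, 4/5]
  B: [4/5, 1/5]
P^2 =
  A: [17/25, 8/25]
  B: [8/25, 17/25]

(P^2)[B -> B] = 17/25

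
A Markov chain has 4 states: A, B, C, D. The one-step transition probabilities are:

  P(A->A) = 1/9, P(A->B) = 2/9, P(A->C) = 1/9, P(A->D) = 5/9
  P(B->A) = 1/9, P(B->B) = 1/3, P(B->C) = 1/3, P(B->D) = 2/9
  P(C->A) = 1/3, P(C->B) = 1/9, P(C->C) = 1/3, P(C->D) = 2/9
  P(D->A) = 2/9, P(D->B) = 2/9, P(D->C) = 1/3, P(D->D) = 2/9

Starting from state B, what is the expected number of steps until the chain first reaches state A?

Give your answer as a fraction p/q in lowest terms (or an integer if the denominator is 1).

Let h_i = expected steps to first reach A from state i.
Boundary: h_A = 0.
First-step equations for the other states:
  h_B = 1 + 1/9*h_A + 1/3*h_B + 1/3*h_C + 2/9*h_D
  h_C = 1 + 1/3*h_A + 1/9*h_B + 1/3*h_C + 2/9*h_D
  h_D = 1 + 2/9*h_A + 2/9*h_B + 1/3*h_C + 2/9*h_D

Substituting h_A = 0 and rearranging gives the linear system (I - Q) h = 1:
  [2/3, -1/3, -2/9] . (h_B, h_C, h_D) = 1
  [-1/9, 2/3, -2/9] . (h_B, h_C, h_D) = 1
  [-2/9, -1/3, 7/9] . (h_B, h_C, h_D) = 1

Solving yields:
  h_B = 81/17
  h_C = 63/17
  h_D = 72/17

Starting state is B, so the expected hitting time is h_B = 81/17.

Answer: 81/17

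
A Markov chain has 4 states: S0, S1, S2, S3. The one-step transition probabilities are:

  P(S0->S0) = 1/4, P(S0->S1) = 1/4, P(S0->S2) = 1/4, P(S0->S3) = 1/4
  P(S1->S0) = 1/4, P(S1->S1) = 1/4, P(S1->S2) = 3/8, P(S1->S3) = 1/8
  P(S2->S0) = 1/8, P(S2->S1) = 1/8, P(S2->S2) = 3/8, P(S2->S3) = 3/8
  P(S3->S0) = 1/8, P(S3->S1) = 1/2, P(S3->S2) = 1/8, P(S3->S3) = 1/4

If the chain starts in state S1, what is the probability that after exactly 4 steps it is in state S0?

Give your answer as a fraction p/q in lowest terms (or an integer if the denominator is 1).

Computing P^4 by repeated multiplication:
P^1 =
  S0: [1/4, 1/4, 1/4, 1/4]
  S1: [1/4, 1/4, 3/8, 1/8]
  S2: [1/8, 1/8, 3/8, 3/8]
  S3: [1/8, 1/2, 1/8, 1/4]
P^2 =
  S0: [3/16, 9/32, 9/32, 1/4]
  S1: [3/16, 15/64, 5/16, 17/64]
  S2: [5/32, 19/64, 17/64, 9/32]
  S3: [13/64, 19/64, 19/64, 13/64]
P^3 =
  S0: [47/256, 71/256, 37/128, 1/4]
  S1: [91/512, 71/256, 73/256, 133/512]
  S2: [93/512, 147/512, 73/256, 63/256]
  S3: [3/16, 135/512, 153/512, 1/4]
P^4 =
  S0: [187/1024, 283/1024, 593/2048, 515/2048]
  S1: [745/4096, 143/512, 1179/4096, 257/1024]
  S2: [47/256, 565/2048, 1191/4096, 1023/4096]
  S3: [743/4096, 1127/4096, 37/128, 521/2048]

(P^4)[S1 -> S0] = 745/4096

Answer: 745/4096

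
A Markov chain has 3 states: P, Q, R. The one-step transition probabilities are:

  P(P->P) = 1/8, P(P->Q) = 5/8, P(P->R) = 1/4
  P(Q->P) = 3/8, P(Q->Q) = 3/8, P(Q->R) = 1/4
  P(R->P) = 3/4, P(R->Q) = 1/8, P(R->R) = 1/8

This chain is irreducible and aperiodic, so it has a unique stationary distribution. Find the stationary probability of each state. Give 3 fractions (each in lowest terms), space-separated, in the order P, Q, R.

The stationary distribution satisfies pi = pi * P, i.e.:
  pi_P = 1/8*pi_P + 3/8*pi_Q + 3/4*pi_R
  pi_Q = 5/8*pi_P + 3/8*pi_Q + 1/8*pi_R
  pi_R = 1/4*pi_P + 1/4*pi_Q + 1/8*pi_R
with normalization: pi_P + pi_Q + pi_R = 1.

Using the first 2 balance equations plus normalization, the linear system A*pi = b is:
  [-7/8, 3/8, 3/4] . pi = 0
  [5/8, -5/8, 1/8] . pi = 0
  [1, 1, 1] . pi = 1

Solving yields:
  pi_P = 11/30
  pi_Q = 37/90
  pi_R = 2/9

Verification (pi * P):
  11/30*1/8 + 37/90*3/8 + 2/9*3/4 = 11/30 = pi_P  (ok)
  11/30*5/8 + 37/90*3/8 + 2/9*1/8 = 37/90 = pi_Q  (ok)
  11/30*1/4 + 37/90*1/4 + 2/9*1/8 = 2/9 = pi_R  (ok)

Answer: 11/30 37/90 2/9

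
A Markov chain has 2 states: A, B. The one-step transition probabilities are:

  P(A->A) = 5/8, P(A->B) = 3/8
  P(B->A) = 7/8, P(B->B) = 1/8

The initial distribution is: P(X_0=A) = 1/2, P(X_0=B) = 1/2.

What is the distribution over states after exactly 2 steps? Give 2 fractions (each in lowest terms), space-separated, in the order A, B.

Answer: 11/16 5/16

Derivation:
Propagating the distribution step by step (d_{t+1} = d_t * P):
d_0 = (A=1/2, B=1/2)
  d_1[A] = 1/2*5/8 + 1/2*7/8 = 3/4
  d_1[B] = 1/2*3/8 + 1/2*1/8 = 1/4
d_1 = (A=3/4, B=1/4)
  d_2[A] = 3/4*5/8 + 1/4*7/8 = 11/16
  d_2[B] = 3/4*3/8 + 1/4*1/8 = 5/16
d_2 = (A=11/16, B=5/16)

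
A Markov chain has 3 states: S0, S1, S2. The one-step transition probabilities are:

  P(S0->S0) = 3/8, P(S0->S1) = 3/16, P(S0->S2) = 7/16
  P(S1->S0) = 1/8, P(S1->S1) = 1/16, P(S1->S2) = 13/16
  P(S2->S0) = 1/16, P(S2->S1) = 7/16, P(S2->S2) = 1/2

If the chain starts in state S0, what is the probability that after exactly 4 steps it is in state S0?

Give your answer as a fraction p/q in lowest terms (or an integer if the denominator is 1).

Answer: 8127/65536

Derivation:
Computing P^4 by repeated multiplication:
P^1 =
  S0: [3/8, 3/16, 7/16]
  S1: [1/8, 1/16, 13/16]
  S2: [1/16, 7/16, 1/2]
P^2 =
  S0: [49/256, 35/128, 137/256]
  S1: [27/256, 49/128, 131/256]
  S2: [7/64, 33/128, 81/128]
P^3 =
  S0: [571/4096, 147/512, 2349/4096]
  S1: [489/4096, 137/512, 2511/4096]
  S2: [231/2048, 321/1024, 1175/2048]
P^4 =
  S0: [8127/65536, 4833/16384, 38077/65536]
  S1: [7637/65536, 5035/16384, 37759/65536]
  S2: [3845/32768, 1195/4096, 19363/32768]

(P^4)[S0 -> S0] = 8127/65536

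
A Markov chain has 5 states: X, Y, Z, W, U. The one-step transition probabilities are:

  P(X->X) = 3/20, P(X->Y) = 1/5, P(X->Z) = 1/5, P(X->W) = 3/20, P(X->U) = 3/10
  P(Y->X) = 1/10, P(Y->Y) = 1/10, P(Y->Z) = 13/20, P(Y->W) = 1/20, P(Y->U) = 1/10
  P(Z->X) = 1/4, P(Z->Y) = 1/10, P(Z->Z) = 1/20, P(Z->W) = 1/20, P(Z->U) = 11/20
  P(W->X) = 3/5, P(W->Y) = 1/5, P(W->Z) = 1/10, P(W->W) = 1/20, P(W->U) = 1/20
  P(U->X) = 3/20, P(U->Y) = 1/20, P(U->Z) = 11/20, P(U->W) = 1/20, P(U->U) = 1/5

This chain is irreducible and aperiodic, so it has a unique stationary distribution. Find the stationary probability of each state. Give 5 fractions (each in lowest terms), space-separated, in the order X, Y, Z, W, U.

The stationary distribution satisfies pi = pi * P, i.e.:
  pi_X = 3/20*pi_X + 1/10*pi_Y + 1/4*pi_Z + 3/5*pi_W + 3/20*pi_U
  pi_Y = 1/5*pi_X + 1/10*pi_Y + 1/10*pi_Z + 1/5*pi_W + 1/20*pi_U
  pi_Z = 1/5*pi_X + 13/20*pi_Y + 1/20*pi_Z + 1/10*pi_W + 11/20*pi_U
  pi_W = 3/20*pi_X + 1/20*pi_Y + 1/20*pi_Z + 1/20*pi_W + 1/20*pi_U
  pi_U = 3/10*pi_X + 1/10*pi_Y + 11/20*pi_Z + 1/20*pi_W + 1/5*pi_U
with normalization: pi_X + pi_Y + pi_Z + pi_W + pi_U = 1.

Using the first 4 balance equations plus normalization, the linear system A*pi = b is:
  [-17/20, 1/10, 1/4, 3/5, 3/20] . pi = 0
  [1/5, -9/10, 1/10, 1/5, 1/20] . pi = 0
  [1/5, 13/20, -19/20, 1/10, 11/20] . pi = 0
  [3/20, 1/20, 1/20, -19/20, 1/20] . pi = 0
  [1, 1, 1, 1, 1] . pi = 1

Solving yields:
  pi_X = 15467/74846
  pi_Y = 8417/74846
  pi_Z = 22809/74846
  pi_W = 5289/74846
  pi_U = 11432/37423

Verification (pi * P):
  15467/74846*3/20 + 8417/74846*1/10 + 22809/74846*1/4 + 5289/74846*3/5 + 11432/37423*3/20 = 15467/74846 = pi_X  (ok)
  15467/74846*1/5 + 8417/74846*1/10 + 22809/74846*1/10 + 5289/74846*1/5 + 11432/37423*1/20 = 8417/74846 = pi_Y  (ok)
  15467/74846*1/5 + 8417/74846*13/20 + 22809/74846*1/20 + 5289/74846*1/10 + 11432/37423*11/20 = 22809/74846 = pi_Z  (ok)
  15467/74846*3/20 + 8417/74846*1/20 + 22809/74846*1/20 + 5289/74846*1/20 + 11432/37423*1/20 = 5289/74846 = pi_W  (ok)
  15467/74846*3/10 + 8417/74846*1/10 + 22809/74846*11/20 + 5289/74846*1/20 + 11432/37423*1/5 = 11432/37423 = pi_U  (ok)

Answer: 15467/74846 8417/74846 22809/74846 5289/74846 11432/37423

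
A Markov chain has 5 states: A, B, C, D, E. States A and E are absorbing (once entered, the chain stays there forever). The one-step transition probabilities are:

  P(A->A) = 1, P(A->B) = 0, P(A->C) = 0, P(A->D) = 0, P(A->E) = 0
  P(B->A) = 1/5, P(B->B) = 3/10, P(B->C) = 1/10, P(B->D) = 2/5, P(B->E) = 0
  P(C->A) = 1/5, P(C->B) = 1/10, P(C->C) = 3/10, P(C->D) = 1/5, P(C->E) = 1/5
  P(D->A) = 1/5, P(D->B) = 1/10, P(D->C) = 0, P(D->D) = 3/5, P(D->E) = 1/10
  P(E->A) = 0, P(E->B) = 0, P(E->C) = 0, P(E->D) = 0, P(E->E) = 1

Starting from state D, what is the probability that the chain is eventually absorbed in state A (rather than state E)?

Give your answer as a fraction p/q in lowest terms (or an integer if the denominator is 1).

Answer: 56/81

Derivation:
Let a_i = P(absorbed in A | start in state i).
Boundary conditions: a_A = 1, a_E = 0.
For each transient state i, a_i = sum_j P(i->j) * a_j:
  a_B = 1/5*a_A + 3/10*a_B + 1/10*a_C + 2/5*a_D + 0*a_E
  a_C = 1/5*a_A + 1/10*a_B + 3/10*a_C + 1/5*a_D + 1/5*a_E
  a_D = 1/5*a_A + 1/10*a_B + 0*a_C + 3/5*a_D + 1/10*a_E

Substituting a_A = 1 and a_E = 0, rearrange to (I - Q) a = r where r[i] = P(i -> A):
  [7/10, -1/10, -2/5] . (a_B, a_C, a_D) = 1/5
  [-1/10, 7/10, -1/5] . (a_B, a_C, a_D) = 1/5
  [-1/10, 0, 2/5] . (a_B, a_C, a_D) = 1/5

Solving yields:
  a_B = 62/81
  a_C = 16/27
  a_D = 56/81

Starting state is D, so the absorption probability is a_D = 56/81.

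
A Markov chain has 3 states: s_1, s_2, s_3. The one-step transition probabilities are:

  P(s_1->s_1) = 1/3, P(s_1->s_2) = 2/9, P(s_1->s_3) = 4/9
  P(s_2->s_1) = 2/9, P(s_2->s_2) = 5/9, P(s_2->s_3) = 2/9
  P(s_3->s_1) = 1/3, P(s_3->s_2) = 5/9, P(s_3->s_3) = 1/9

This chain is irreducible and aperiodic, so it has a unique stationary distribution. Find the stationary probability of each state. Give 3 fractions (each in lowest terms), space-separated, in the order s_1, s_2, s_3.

Answer: 11/39 6/13 10/39

Derivation:
The stationary distribution satisfies pi = pi * P, i.e.:
  pi_s_1 = 1/3*pi_s_1 + 2/9*pi_s_2 + 1/3*pi_s_3
  pi_s_2 = 2/9*pi_s_1 + 5/9*pi_s_2 + 5/9*pi_s_3
  pi_s_3 = 4/9*pi_s_1 + 2/9*pi_s_2 + 1/9*pi_s_3
with normalization: pi_s_1 + pi_s_2 + pi_s_3 = 1.

Using the first 2 balance equations plus normalization, the linear system A*pi = b is:
  [-2/3, 2/9, 1/3] . pi = 0
  [2/9, -4/9, 5/9] . pi = 0
  [1, 1, 1] . pi = 1

Solving yields:
  pi_s_1 = 11/39
  pi_s_2 = 6/13
  pi_s_3 = 10/39

Verification (pi * P):
  11/39*1/3 + 6/13*2/9 + 10/39*1/3 = 11/39 = pi_s_1  (ok)
  11/39*2/9 + 6/13*5/9 + 10/39*5/9 = 6/13 = pi_s_2  (ok)
  11/39*4/9 + 6/13*2/9 + 10/39*1/9 = 10/39 = pi_s_3  (ok)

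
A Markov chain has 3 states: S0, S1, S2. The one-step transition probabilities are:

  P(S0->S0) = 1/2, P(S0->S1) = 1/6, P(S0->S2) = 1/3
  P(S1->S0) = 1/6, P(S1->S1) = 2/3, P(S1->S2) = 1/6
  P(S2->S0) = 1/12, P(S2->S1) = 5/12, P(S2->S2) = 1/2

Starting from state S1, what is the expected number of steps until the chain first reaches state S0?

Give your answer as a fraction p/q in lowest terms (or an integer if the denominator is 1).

Let h_i = expected steps to first reach S0 from state i.
Boundary: h_S0 = 0.
First-step equations for the other states:
  h_S1 = 1 + 1/6*h_S0 + 2/3*h_S1 + 1/6*h_S2
  h_S2 = 1 + 1/12*h_S0 + 5/12*h_S1 + 1/2*h_S2

Substituting h_S0 = 0 and rearranging gives the linear system (I - Q) h = 1:
  [1/3, -1/6] . (h_S1, h_S2) = 1
  [-5/12, 1/2] . (h_S1, h_S2) = 1

Solving yields:
  h_S1 = 48/7
  h_S2 = 54/7

Starting state is S1, so the expected hitting time is h_S1 = 48/7.

Answer: 48/7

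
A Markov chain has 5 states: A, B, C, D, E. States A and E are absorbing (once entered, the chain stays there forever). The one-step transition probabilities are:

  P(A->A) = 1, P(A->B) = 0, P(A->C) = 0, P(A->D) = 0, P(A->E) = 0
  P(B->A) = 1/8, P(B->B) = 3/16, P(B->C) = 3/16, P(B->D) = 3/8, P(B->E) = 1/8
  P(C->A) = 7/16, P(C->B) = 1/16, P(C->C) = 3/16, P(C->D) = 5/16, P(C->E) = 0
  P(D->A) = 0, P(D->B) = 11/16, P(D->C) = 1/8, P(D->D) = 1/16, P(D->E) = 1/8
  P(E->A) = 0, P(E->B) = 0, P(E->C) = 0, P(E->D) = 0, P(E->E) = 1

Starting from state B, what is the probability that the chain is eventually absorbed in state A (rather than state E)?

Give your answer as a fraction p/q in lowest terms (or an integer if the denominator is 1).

Let a_i = P(absorbed in A | start in state i).
Boundary conditions: a_A = 1, a_E = 0.
For each transient state i, a_i = sum_j P(i->j) * a_j:
  a_B = 1/8*a_A + 3/16*a_B + 3/16*a_C + 3/8*a_D + 1/8*a_E
  a_C = 7/16*a_A + 1/16*a_B + 3/16*a_C + 5/16*a_D + 0*a_E
  a_D = 0*a_A + 11/16*a_B + 1/8*a_C + 1/16*a_D + 1/8*a_E

Substituting a_A = 1 and a_E = 0, rearrange to (I - Q) a = r where r[i] = P(i -> A):
  [13/16, -3/16, -3/8] . (a_B, a_C, a_D) = 1/8
  [-1/16, 13/16, -5/16] . (a_B, a_C, a_D) = 7/16
  [-11/16, -1/8, 15/16] . (a_B, a_C, a_D) = 0

Solving yields:
  a_B = 769/1325
  a_C = 1043/1325
  a_D = 703/1325

Starting state is B, so the absorption probability is a_B = 769/1325.

Answer: 769/1325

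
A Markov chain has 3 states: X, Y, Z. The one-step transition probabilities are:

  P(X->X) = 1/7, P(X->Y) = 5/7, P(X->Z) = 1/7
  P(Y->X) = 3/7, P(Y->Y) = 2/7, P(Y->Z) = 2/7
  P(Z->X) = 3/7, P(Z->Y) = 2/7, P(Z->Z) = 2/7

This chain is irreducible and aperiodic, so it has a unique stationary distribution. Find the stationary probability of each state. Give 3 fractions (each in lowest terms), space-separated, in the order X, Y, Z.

The stationary distribution satisfies pi = pi * P, i.e.:
  pi_X = 1/7*pi_X + 3/7*pi_Y + 3/7*pi_Z
  pi_Y = 5/7*pi_X + 2/7*pi_Y + 2/7*pi_Z
  pi_Z = 1/7*pi_X + 2/7*pi_Y + 2/7*pi_Z
with normalization: pi_X + pi_Y + pi_Z = 1.

Using the first 2 balance equations plus normalization, the linear system A*pi = b is:
  [-6/7, 3/7, 3/7] . pi = 0
  [5/7, -5/7, 2/7] . pi = 0
  [1, 1, 1] . pi = 1

Solving yields:
  pi_X = 1/3
  pi_Y = 3/7
  pi_Z = 5/21

Verification (pi * P):
  1/3*1/7 + 3/7*3/7 + 5/21*3/7 = 1/3 = pi_X  (ok)
  1/3*5/7 + 3/7*2/7 + 5/21*2/7 = 3/7 = pi_Y  (ok)
  1/3*1/7 + 3/7*2/7 + 5/21*2/7 = 5/21 = pi_Z  (ok)

Answer: 1/3 3/7 5/21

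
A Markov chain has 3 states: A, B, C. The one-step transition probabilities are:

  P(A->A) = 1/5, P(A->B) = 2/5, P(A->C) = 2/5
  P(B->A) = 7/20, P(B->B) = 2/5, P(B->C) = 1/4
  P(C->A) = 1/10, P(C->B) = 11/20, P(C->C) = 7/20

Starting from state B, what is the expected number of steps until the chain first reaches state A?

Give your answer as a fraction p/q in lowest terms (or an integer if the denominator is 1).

Let h_i = expected steps to first reach A from state i.
Boundary: h_A = 0.
First-step equations for the other states:
  h_B = 1 + 7/20*h_A + 2/5*h_B + 1/4*h_C
  h_C = 1 + 1/10*h_A + 11/20*h_B + 7/20*h_C

Substituting h_A = 0 and rearranging gives the linear system (I - Q) h = 1:
  [3/5, -1/4] . (h_B, h_C) = 1
  [-11/20, 13/20] . (h_B, h_C) = 1

Solving yields:
  h_B = 360/101
  h_C = 460/101

Starting state is B, so the expected hitting time is h_B = 360/101.

Answer: 360/101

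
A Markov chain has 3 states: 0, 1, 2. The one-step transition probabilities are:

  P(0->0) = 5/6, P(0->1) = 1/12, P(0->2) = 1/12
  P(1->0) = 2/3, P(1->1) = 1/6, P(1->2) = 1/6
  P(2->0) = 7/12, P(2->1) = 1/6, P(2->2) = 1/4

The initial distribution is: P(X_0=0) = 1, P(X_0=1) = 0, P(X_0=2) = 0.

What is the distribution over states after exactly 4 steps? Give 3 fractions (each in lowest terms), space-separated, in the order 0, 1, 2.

Propagating the distribution step by step (d_{t+1} = d_t * P):
d_0 = (0=1, 1=0, 2=0)
  d_1[0] = 1*5/6 + 0*2/3 + 0*7/12 = 5/6
  d_1[1] = 1*1/12 + 0*1/6 + 0*1/6 = 1/12
  d_1[2] = 1*1/12 + 0*1/6 + 0*1/4 = 1/12
d_1 = (0=5/6, 1=1/12, 2=1/12)
  d_2[0] = 5/6*5/6 + 1/12*2/3 + 1/12*7/12 = 115/144
  d_2[1] = 5/6*1/12 + 1/12*1/6 + 1/12*1/6 = 7/72
  d_2[2] = 5/6*1/12 + 1/12*1/6 + 1/12*1/4 = 5/48
d_2 = (0=115/144, 1=7/72, 2=5/48)
  d_3[0] = 115/144*5/6 + 7/72*2/3 + 5/48*7/12 = 1367/1728
  d_3[1] = 115/144*1/12 + 7/72*1/6 + 5/48*1/6 = 173/1728
  d_3[2] = 115/144*1/12 + 7/72*1/6 + 5/48*1/4 = 47/432
d_3 = (0=1367/1728, 1=173/1728, 2=47/432)
  d_4[0] = 1367/1728*5/6 + 173/1728*2/3 + 47/432*7/12 = 8185/10368
  d_4[1] = 1367/1728*1/12 + 173/1728*1/6 + 47/432*1/6 = 2089/20736
  d_4[2] = 1367/1728*1/12 + 173/1728*1/6 + 47/432*1/4 = 253/2304
d_4 = (0=8185/10368, 1=2089/20736, 2=253/2304)

Answer: 8185/10368 2089/20736 253/2304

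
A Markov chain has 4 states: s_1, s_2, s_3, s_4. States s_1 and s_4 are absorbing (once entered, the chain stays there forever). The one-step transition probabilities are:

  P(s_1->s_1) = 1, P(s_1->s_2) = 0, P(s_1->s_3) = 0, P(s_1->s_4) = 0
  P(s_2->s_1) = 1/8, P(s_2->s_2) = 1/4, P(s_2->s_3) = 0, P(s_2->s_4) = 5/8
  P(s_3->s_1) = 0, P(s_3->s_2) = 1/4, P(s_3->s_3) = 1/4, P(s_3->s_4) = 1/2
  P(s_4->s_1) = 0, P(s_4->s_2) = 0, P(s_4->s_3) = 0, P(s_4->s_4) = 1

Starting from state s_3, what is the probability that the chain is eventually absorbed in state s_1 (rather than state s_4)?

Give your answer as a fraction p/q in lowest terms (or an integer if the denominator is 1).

Answer: 1/18

Derivation:
Let a_i = P(absorbed in s_1 | start in state i).
Boundary conditions: a_s_1 = 1, a_s_4 = 0.
For each transient state i, a_i = sum_j P(i->j) * a_j:
  a_s_2 = 1/8*a_s_1 + 1/4*a_s_2 + 0*a_s_3 + 5/8*a_s_4
  a_s_3 = 0*a_s_1 + 1/4*a_s_2 + 1/4*a_s_3 + 1/2*a_s_4

Substituting a_s_1 = 1 and a_s_4 = 0, rearrange to (I - Q) a = r where r[i] = P(i -> s_1):
  [3/4, 0] . (a_s_2, a_s_3) = 1/8
  [-1/4, 3/4] . (a_s_2, a_s_3) = 0

Solving yields:
  a_s_2 = 1/6
  a_s_3 = 1/18

Starting state is s_3, so the absorption probability is a_s_3 = 1/18.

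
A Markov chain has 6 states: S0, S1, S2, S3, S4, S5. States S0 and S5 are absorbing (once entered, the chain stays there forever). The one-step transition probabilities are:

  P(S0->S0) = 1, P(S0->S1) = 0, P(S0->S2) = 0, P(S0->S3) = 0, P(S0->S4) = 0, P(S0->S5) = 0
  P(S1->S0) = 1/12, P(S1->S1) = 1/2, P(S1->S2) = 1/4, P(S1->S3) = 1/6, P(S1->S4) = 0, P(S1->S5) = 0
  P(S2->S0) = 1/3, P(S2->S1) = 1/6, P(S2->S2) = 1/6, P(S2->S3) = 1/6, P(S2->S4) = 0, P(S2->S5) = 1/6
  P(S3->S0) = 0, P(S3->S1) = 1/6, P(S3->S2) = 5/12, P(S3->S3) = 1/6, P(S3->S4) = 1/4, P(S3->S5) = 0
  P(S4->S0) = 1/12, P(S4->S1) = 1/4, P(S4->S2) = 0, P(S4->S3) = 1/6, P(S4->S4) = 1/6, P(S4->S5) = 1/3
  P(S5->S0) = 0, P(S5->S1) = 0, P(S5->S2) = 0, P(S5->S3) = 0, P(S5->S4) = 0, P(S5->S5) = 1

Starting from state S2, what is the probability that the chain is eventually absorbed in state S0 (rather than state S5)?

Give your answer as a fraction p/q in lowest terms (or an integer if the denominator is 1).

Answer: 1159/1761

Derivation:
Let a_i = P(absorbed in S0 | start in state i).
Boundary conditions: a_S0 = 1, a_S5 = 0.
For each transient state i, a_i = sum_j P(i->j) * a_j:
  a_S1 = 1/12*a_S0 + 1/2*a_S1 + 1/4*a_S2 + 1/6*a_S3 + 0*a_S4 + 0*a_S5
  a_S2 = 1/3*a_S0 + 1/6*a_S1 + 1/6*a_S2 + 1/6*a_S3 + 0*a_S4 + 1/6*a_S5
  a_S3 = 0*a_S0 + 1/6*a_S1 + 5/12*a_S2 + 1/6*a_S3 + 1/4*a_S4 + 0*a_S5
  a_S4 = 1/12*a_S0 + 1/4*a_S1 + 0*a_S2 + 1/6*a_S3 + 1/6*a_S4 + 1/3*a_S5

Substituting a_S0 = 1 and a_S5 = 0, rearrange to (I - Q) a = r where r[i] = P(i -> S0):
  [1/2, -1/4, -1/6, 0] . (a_S1, a_S2, a_S3, a_S4) = 1/12
  [-1/6, 5/6, -1/6, 0] . (a_S1, a_S2, a_S3, a_S4) = 1/3
  [-1/6, -5/12, 5/6, -1/4] . (a_S1, a_S2, a_S3, a_S4) = 0
  [-1/4, 0, -1/6, 5/6] . (a_S1, a_S2, a_S3, a_S4) = 1/12

Solving yields:
  a_S1 = 1223/1761
  a_S2 = 1159/1761
  a_S3 = 350/587
  a_S4 = 251/587

Starting state is S2, so the absorption probability is a_S2 = 1159/1761.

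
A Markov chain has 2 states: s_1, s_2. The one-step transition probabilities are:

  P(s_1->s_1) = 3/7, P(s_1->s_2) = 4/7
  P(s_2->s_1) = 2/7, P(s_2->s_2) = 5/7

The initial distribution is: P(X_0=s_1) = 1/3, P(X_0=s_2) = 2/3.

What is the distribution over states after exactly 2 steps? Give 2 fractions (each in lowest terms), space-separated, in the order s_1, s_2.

Answer: 1/3 2/3

Derivation:
Propagating the distribution step by step (d_{t+1} = d_t * P):
d_0 = (s_1=1/3, s_2=2/3)
  d_1[s_1] = 1/3*3/7 + 2/3*2/7 = 1/3
  d_1[s_2] = 1/3*4/7 + 2/3*5/7 = 2/3
d_1 = (s_1=1/3, s_2=2/3)
  d_2[s_1] = 1/3*3/7 + 2/3*2/7 = 1/3
  d_2[s_2] = 1/3*4/7 + 2/3*5/7 = 2/3
d_2 = (s_1=1/3, s_2=2/3)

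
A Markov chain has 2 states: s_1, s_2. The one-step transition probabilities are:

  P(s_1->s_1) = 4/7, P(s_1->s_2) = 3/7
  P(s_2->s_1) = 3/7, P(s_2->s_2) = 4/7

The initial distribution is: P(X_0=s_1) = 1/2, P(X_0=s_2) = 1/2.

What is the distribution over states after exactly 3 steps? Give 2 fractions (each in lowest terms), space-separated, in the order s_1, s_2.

Answer: 1/2 1/2

Derivation:
Propagating the distribution step by step (d_{t+1} = d_t * P):
d_0 = (s_1=1/2, s_2=1/2)
  d_1[s_1] = 1/2*4/7 + 1/2*3/7 = 1/2
  d_1[s_2] = 1/2*3/7 + 1/2*4/7 = 1/2
d_1 = (s_1=1/2, s_2=1/2)
  d_2[s_1] = 1/2*4/7 + 1/2*3/7 = 1/2
  d_2[s_2] = 1/2*3/7 + 1/2*4/7 = 1/2
d_2 = (s_1=1/2, s_2=1/2)
  d_3[s_1] = 1/2*4/7 + 1/2*3/7 = 1/2
  d_3[s_2] = 1/2*3/7 + 1/2*4/7 = 1/2
d_3 = (s_1=1/2, s_2=1/2)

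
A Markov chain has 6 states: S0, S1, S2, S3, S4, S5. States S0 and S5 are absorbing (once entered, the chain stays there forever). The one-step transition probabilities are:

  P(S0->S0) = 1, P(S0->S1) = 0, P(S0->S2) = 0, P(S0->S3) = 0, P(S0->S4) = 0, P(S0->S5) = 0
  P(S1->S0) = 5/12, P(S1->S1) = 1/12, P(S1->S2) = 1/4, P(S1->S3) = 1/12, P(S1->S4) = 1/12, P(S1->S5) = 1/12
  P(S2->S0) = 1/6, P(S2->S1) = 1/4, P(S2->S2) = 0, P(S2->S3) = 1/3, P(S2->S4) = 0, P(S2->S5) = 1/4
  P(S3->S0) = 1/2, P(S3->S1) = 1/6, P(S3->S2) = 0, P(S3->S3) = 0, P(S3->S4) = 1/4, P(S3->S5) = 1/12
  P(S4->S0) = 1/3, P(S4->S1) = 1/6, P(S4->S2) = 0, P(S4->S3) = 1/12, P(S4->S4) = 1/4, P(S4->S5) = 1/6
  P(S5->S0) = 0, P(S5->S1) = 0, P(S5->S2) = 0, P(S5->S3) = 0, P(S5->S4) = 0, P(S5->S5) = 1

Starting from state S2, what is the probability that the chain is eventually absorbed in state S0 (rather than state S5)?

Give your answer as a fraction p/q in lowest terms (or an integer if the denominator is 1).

Answer: 7513/12027

Derivation:
Let a_i = P(absorbed in S0 | start in state i).
Boundary conditions: a_S0 = 1, a_S5 = 0.
For each transient state i, a_i = sum_j P(i->j) * a_j:
  a_S1 = 5/12*a_S0 + 1/12*a_S1 + 1/4*a_S2 + 1/12*a_S3 + 1/12*a_S4 + 1/12*a_S5
  a_S2 = 1/6*a_S0 + 1/4*a_S1 + 0*a_S2 + 1/3*a_S3 + 0*a_S4 + 1/4*a_S5
  a_S3 = 1/2*a_S0 + 1/6*a_S1 + 0*a_S2 + 0*a_S3 + 1/4*a_S4 + 1/12*a_S5
  a_S4 = 1/3*a_S0 + 1/6*a_S1 + 0*a_S2 + 1/12*a_S3 + 1/4*a_S4 + 1/6*a_S5

Substituting a_S0 = 1 and a_S5 = 0, rearrange to (I - Q) a = r where r[i] = P(i -> S0):
  [11/12, -1/4, -1/12, -1/12] . (a_S1, a_S2, a_S3, a_S4) = 5/12
  [-1/4, 1, -1/3, 0] . (a_S1, a_S2, a_S3, a_S4) = 1/6
  [-1/6, 0, 1, -1/4] . (a_S1, a_S2, a_S3, a_S4) = 1/2
  [-1/6, 0, -1/12, 3/4] . (a_S1, a_S2, a_S3, a_S4) = 1/3

Solving yields:
  a_S1 = 3054/4009
  a_S2 = 7513/12027
  a_S3 = 3218/4009
  a_S4 = 2818/4009

Starting state is S2, so the absorption probability is a_S2 = 7513/12027.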